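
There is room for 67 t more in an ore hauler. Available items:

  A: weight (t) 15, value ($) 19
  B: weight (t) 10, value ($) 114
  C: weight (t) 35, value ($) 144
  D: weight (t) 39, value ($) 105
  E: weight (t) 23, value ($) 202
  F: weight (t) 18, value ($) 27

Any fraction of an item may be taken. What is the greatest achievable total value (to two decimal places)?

455.89

Greedy by value/weight ratio, highest first.
Ratios (sorted): B 11.40, E 8.78, C 4.11, D 2.69, F 1.50, A 1.27
take B (10 @ 114); take E (23 @ 202); take 34/35 of C → 139.89. Capacity used 67/67.
Total value = 455.89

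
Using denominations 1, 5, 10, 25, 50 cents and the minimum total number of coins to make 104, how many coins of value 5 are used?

104 = 2×50 + 4×1
Count of 5: 0

0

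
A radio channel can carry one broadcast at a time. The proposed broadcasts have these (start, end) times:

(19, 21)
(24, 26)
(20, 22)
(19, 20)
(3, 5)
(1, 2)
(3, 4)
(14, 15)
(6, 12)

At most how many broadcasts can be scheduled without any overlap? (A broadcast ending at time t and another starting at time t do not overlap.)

7

Greedy by earliest finish: after sorting by end time, pick each interval compatible with the last pick.
Sorted by end: (1,2)  (3,4)  (3,5)  (6,12)  (14,15)  (19,20)  (19,21)  (20,22)  (24,26)
take (1,2); take (3,4); take (6,12); take (14,15); take (19,20); take (20,22); take (24,26).
Selected 7 broadcasts.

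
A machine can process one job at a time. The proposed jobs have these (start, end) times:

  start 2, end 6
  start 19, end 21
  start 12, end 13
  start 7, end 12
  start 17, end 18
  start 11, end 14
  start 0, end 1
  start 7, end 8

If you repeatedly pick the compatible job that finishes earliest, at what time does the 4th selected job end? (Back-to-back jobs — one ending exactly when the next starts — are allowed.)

Sort by end time and greedily take each interval whose start is ≥ the last chosen end.
Sorted by end: (0,1)  (2,6)  (7,8)  (7,12)  (12,13)  (11,14)  (17,18)  (19,21)
take (0,1); take (2,6); take (7,8); skip (7,12); take (12,13); take (17,18); take (19,21).
Selected: (0,1) (2,6) (7,8) (12,13) (17,18) (19,21)

13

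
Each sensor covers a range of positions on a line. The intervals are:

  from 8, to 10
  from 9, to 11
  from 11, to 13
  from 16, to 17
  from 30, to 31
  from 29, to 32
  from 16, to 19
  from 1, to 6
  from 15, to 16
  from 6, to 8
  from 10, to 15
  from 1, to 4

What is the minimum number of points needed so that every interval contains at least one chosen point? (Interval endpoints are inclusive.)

By right end: [1,4]  [1,6]  [6,8]  [8,10]  [9,11]  [11,13]  [10,15]  [15,16]  [16,17]  [16,19]  [30,31]  [29,32]
[1,4] uncovered → point at 4; [6,8] uncovered → point at 8; [9,11] uncovered → point at 11; [15,16] uncovered → point at 16; [30,31] uncovered → point at 31.
Points: 4, 8, 11, 16, 31 (5 total).

5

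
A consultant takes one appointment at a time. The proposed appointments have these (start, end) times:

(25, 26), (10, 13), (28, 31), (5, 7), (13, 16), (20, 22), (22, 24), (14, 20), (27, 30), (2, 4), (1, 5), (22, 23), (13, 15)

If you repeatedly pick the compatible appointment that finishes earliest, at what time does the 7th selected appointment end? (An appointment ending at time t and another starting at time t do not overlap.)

26

Sorted by end: (2,4)  (1,5)  (5,7)  (10,13)  (13,15)  (13,16)  (14,20)  (20,22)  (22,23)  (22,24)  (25,26)  (27,30)  (28,31)
take (2,4); take (5,7); take (10,13); take (13,15); take (20,22); take (22,23); skip (22,24); take (25,26); take (27,30).
Selected: (2,4) (5,7) (10,13) (13,15) (20,22) (22,23) (25,26) (27,30)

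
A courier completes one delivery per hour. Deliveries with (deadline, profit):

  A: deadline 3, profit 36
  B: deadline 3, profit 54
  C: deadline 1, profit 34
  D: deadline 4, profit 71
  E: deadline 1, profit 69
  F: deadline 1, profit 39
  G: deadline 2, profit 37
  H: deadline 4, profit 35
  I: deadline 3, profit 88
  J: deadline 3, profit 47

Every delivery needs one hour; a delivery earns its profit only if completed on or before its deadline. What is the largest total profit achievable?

Take jobs in profit order; each goes to the latest open slot no later than its deadline.
By profit: I(d3,88), D(d4,71), E(d1,69), B(d3,54), J(d3,47), F(d1,39), G(d2,37), A(d3,36), H(d4,35), C(d1,34)
I→slot 3; D→slot 4; E→slot 1; B→slot 2; J skipped; F skipped; G skipped; A skipped; H skipped; C skipped.
Profit = 69 + 54 + 88 + 71 = 282

282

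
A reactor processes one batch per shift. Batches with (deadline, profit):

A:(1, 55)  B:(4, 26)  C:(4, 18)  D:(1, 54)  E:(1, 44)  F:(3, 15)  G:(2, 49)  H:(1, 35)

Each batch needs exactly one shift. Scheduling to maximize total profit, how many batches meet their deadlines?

4

Sort by profit descending; place each in the latest free slot ≤ its deadline.
Profit order: A=55 D=54 G=49 E=44 H=35 B=26 C=18 F=15
Assign: A→slot 1, D skipped, G→slot 2, E skipped, H skipped, B→slot 4, C→slot 3, F skipped.
Slots: [1:A] [2:G] [3:C] [4:B]
4 of 8 scheduled.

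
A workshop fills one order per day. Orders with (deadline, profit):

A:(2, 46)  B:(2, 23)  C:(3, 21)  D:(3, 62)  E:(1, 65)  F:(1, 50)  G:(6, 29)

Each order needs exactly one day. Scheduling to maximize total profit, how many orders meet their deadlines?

4

Take jobs in profit order; each goes to the latest open slot no later than its deadline.
By profit: E(d1,65), D(d3,62), F(d1,50), A(d2,46), G(d6,29), B(d2,23), C(d3,21)
E→slot 1; D→slot 3; F skipped; A→slot 2; G→slot 6; B skipped; C skipped.
4 of 7 scheduled.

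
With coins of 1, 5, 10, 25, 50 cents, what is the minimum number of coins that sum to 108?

108 − 2×50→8 − 1×5→3 − 3×1→0
Total coins = 2 + 1 + 3 = 6

6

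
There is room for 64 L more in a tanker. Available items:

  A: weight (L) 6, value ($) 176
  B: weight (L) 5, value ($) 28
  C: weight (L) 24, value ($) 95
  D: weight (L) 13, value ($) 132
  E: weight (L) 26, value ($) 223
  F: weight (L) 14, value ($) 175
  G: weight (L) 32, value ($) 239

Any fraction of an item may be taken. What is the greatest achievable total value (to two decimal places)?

743.34

Sort by value per unit weight and fill in that order.
Ratios (sorted): A 29.33, F 12.50, D 10.15, E 8.58, G 7.47, B 5.60, C 3.96
take A (6 @ 176); take F (14 @ 175); take D (13 @ 132); take E (26 @ 223); take 5/32 of G → 37.34. Capacity used 64/64.
Total value = 743.34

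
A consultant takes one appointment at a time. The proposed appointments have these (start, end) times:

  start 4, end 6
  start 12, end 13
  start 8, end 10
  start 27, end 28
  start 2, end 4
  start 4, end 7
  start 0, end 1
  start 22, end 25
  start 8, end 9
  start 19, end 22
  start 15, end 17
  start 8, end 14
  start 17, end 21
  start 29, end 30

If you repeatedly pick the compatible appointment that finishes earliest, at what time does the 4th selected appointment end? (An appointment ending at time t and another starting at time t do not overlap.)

Order by finish time; keep every interval that doesn't clash with the previous kept one.
Sorted by end: (0,1)  (2,4)  (4,6)  (4,7)  (8,9)  (8,10)  (12,13)  (8,14)  (15,17)  (17,21)  (19,22)  (22,25)  (27,28)  (29,30)
take (0,1); take (2,4); take (4,6); skip (4,7); take (8,9); skip (8,10); take (12,13); skip (8,14); take (15,17); take (17,21); take (22,25); take (27,28); take (29,30).
Selected: (0,1) (2,4) (4,6) (8,9) (12,13) (15,17) (17,21) (22,25) (27,28) (29,30)

9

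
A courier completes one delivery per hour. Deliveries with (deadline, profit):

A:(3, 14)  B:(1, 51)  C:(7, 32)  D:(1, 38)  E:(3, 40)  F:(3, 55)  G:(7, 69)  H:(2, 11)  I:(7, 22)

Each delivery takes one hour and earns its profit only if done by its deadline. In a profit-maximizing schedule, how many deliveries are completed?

6

Sort by profit descending; place each in the latest free slot ≤ its deadline.
By profit: G(d7,69), F(d3,55), B(d1,51), E(d3,40), D(d1,38), C(d7,32), I(d7,22), A(d3,14), H(d2,11)
G→slot 7; F→slot 3; B→slot 1; E→slot 2; D skipped; C→slot 6; I→slot 5; A skipped; H skipped.
6 of 9 scheduled.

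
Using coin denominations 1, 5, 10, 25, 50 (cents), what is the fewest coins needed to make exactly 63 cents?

5

Use the largest denomination that fits, subtract, and repeat.
63 = 1×50 + 1×10 + 3×1
Total coins = 1 + 1 + 3 = 5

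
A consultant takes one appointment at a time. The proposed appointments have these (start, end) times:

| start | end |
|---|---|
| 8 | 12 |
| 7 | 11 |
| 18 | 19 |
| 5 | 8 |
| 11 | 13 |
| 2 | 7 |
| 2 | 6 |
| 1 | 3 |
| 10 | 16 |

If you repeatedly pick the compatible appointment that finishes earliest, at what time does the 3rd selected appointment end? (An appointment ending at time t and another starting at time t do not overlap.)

Order by finish time; keep every interval that doesn't clash with the previous kept one.
By end time: (1,3), (2,6), (2,7), (5,8), (7,11), (8,12), (11,13), (10,16), (18,19).
Pick (1,3); next start ≥ 3 → (5,8); next start ≥ 8 → (8,12); next start ≥ 12 → (18,19).
Selected: (1,3) (5,8) (8,12) (18,19)

12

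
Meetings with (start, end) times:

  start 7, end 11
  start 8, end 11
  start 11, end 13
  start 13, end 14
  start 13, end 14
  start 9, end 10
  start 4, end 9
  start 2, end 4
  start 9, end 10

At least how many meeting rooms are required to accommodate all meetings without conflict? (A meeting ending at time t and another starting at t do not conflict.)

4

The answer is the maximum number of intervals overlapping at any instant.
starts: [2, 4, 7, 8, 9, 9, 11, 13, 13]
ends:   [4, 9, 10, 10, 11, 11, 13, 14, 14]
s2→1 e4→0 s4→1 s7→2 s8→3 e9→2 s9→3 s9→4  — peak 4.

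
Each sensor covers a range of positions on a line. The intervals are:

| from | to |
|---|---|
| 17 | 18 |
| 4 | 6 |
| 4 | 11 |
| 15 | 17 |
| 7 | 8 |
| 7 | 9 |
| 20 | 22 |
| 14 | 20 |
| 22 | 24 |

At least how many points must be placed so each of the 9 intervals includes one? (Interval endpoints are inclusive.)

4

By right end: [4,6]  [7,8]  [7,9]  [4,11]  [15,17]  [17,18]  [14,20]  [20,22]  [22,24]
[4,6] uncovered → point at 6; [7,8] uncovered → point at 8; [15,17] uncovered → point at 17; [20,22] uncovered → point at 22.
Points: 6, 8, 17, 22 (4 total).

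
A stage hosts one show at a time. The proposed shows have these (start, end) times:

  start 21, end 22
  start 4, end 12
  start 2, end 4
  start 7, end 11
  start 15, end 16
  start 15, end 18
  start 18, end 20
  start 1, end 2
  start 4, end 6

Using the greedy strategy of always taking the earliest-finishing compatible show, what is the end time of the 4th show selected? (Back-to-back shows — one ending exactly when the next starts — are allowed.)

11

By end time: (1,2), (2,4), (4,6), (7,11), (4,12), (15,16), (15,18), (18,20), (21,22).
Pick (1,2); next start ≥ 2 → (2,4); next start ≥ 4 → (4,6); next start ≥ 6 → (7,11); next start ≥ 11 → (15,16); next start ≥ 16 → (18,20); next start ≥ 20 → (21,22).
Selected: (1,2) (2,4) (4,6) (7,11) (15,16) (18,20) (21,22)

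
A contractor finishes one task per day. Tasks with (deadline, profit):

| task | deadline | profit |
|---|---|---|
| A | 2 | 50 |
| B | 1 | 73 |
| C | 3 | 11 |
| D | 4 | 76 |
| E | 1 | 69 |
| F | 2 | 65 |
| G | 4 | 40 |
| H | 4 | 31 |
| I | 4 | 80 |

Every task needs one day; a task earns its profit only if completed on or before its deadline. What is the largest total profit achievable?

By profit: I(d4,80), D(d4,76), B(d1,73), E(d1,69), F(d2,65), A(d2,50), G(d4,40), H(d4,31), C(d3,11)
I→slot 4; D→slot 3; B→slot 1; E skipped; F→slot 2; A skipped; G skipped; H skipped; C skipped.
Profit = 73 + 65 + 76 + 80 = 294

294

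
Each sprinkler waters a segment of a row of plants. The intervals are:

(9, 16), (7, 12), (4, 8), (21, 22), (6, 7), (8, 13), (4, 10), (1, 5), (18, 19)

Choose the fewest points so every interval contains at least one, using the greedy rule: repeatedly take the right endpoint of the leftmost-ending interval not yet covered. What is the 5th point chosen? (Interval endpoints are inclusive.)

22

Process intervals by earliest right end; each time one isn't hit yet, stab at its right endpoint.
By right end: [1,5]  [6,7]  [4,8]  [4,10]  [7,12]  [8,13]  [9,16]  [18,19]  [21,22]
[1,5] uncovered → point at 5; [6,7] uncovered → point at 7; [8,13] uncovered → point at 13; [18,19] uncovered → point at 19; [21,22] uncovered → point at 22.
Points: 5, 7, 13, 19, 22 (5 total).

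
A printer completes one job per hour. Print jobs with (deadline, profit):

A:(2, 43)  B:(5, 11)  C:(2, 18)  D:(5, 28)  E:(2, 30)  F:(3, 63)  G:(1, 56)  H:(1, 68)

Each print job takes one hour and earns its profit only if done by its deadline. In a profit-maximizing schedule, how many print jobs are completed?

5

Sort by profit descending; place each in the latest free slot ≤ its deadline.
By profit: H(d1,68), F(d3,63), G(d1,56), A(d2,43), E(d2,30), D(d5,28), C(d2,18), B(d5,11)
H→slot 1; F→slot 3; G skipped; A→slot 2; E skipped; D→slot 5; C skipped; B→slot 4.
5 of 8 scheduled.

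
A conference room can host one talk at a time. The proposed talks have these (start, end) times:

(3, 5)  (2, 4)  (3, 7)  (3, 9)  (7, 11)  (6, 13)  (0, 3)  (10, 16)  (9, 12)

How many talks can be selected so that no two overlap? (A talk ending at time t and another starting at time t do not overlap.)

3

Greedy by earliest finish: after sorting by end time, pick each interval compatible with the last pick.
Sorted by end: (0,3)  (2,4)  (3,5)  (3,7)  (3,9)  (7,11)  (9,12)  (6,13)  (10,16)
take (0,3); skip (2,4); take (3,5); take (7,11); skip (10,16).
Selected 3 talks.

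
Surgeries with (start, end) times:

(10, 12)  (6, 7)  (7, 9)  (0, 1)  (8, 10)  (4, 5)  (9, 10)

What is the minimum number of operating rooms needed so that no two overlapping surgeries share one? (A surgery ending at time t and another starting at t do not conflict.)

2

Events (time:±→running): 0:+→1 1:-→0 4:+→1 5:-→0 6:+→1 7:-→0 7:+→1 8:+→2 … peak 2.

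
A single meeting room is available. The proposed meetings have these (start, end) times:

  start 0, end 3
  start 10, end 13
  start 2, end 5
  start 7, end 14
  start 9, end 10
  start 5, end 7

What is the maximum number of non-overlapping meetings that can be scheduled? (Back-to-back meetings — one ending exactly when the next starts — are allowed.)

4

Sorted by end: (0,3)  (2,5)  (5,7)  (9,10)  (10,13)  (7,14)
take (0,3); skip (2,5); take (5,7); take (9,10); take (10,13); skip (7,14).
Selected 4 meetings.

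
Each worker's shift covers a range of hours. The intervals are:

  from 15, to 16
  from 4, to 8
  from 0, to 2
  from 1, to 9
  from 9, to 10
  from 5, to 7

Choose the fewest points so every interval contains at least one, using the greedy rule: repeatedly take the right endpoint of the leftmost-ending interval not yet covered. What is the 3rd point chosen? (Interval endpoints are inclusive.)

10

By right end: [0,2]  [5,7]  [4,8]  [1,9]  [9,10]  [15,16]
[0,2] uncovered → point at 2; [5,7] uncovered → point at 7; [9,10] uncovered → point at 10; [15,16] uncovered → point at 16.
Points: 2, 7, 10, 16 (4 total).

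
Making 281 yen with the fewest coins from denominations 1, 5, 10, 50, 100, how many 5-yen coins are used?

0

281 = 2×100 + 1×50 + 3×10 + 1×1
Count of 5: 0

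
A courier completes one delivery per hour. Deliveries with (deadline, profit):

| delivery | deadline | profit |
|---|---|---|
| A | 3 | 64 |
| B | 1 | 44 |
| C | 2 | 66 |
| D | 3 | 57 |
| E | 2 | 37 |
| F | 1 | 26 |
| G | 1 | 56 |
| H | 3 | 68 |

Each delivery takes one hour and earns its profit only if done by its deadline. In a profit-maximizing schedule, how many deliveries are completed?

3

Profit order: H=68 C=66 A=64 D=57 G=56 B=44 E=37 F=26
Assign: H→slot 3, C→slot 2, A→slot 1, D skipped, G skipped, B skipped, E skipped, F skipped.
Slots: [1:A] [2:C] [3:H]
3 of 8 scheduled.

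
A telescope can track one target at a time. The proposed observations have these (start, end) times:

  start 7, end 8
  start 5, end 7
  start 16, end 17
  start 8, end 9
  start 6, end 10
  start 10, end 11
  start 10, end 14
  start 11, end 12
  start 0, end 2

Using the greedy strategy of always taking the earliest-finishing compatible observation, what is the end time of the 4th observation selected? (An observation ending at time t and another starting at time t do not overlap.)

9

Order by finish time; keep every interval that doesn't clash with the previous kept one.
By end time: (0,2), (5,7), (7,8), (8,9), (6,10), (10,11), (11,12), (10,14), (16,17).
Pick (0,2); next start ≥ 2 → (5,7); next start ≥ 7 → (7,8); next start ≥ 8 → (8,9); next start ≥ 9 → (10,11); next start ≥ 11 → (11,12); next start ≥ 12 → (16,17).
Selected: (0,2) (5,7) (7,8) (8,9) (10,11) (11,12) (16,17)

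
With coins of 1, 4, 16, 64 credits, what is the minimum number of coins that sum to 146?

5

146 − 2×64→18 − 1×16→2 − 2×1→0
Total coins = 2 + 1 + 2 = 5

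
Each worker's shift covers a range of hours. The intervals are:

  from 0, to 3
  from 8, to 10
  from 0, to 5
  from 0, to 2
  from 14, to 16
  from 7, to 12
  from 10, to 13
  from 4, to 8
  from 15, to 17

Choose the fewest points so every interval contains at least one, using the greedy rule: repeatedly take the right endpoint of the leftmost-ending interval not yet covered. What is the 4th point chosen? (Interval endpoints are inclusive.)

Sort by right endpoint; whenever an interval is uncovered, place a point at its right end.
By right end: [0,2]  [0,3]  [0,5]  [4,8]  [8,10]  [7,12]  [10,13]  [14,16]  [15,17]
[0,2] uncovered → point at 2; [4,8] uncovered → point at 8; [10,13] uncovered → point at 13; [14,16] uncovered → point at 16.
Points: 2, 8, 13, 16 (4 total).

16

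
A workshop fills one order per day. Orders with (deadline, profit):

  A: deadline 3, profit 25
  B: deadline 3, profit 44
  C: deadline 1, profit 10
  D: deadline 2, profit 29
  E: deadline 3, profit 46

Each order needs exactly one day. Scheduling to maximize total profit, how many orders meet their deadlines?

3

By profit: E(d3,46), B(d3,44), D(d2,29), A(d3,25), C(d1,10)
E→slot 3; B→slot 2; D→slot 1; A skipped; C skipped.
3 of 5 scheduled.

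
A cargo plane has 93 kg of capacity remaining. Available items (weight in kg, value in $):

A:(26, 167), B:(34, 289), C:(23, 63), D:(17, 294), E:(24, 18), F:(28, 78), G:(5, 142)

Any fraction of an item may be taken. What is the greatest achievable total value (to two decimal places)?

922.64

Ratios (sorted): G 28.40, D 17.29, B 8.50, A 6.42, F 2.79, C 2.74, E 0.75
take G (5 @ 142); take D (17 @ 294); take B (34 @ 289); take A (26 @ 167); take 11/28 of F → 30.64. Capacity used 93/93.
Total value = 922.64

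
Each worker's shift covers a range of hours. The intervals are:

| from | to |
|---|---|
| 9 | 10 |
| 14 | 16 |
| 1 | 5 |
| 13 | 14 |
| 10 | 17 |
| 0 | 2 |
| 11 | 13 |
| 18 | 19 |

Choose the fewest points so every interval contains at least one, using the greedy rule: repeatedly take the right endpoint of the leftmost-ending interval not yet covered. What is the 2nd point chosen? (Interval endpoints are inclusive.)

Process intervals by earliest right end; each time one isn't hit yet, stab at its right endpoint.
Sorted: [0,2] [1,5] [9,10] [11,13] [13,14] [14,16] [10,17] [18,19]
{[0,2],[1,5]} hit by 2; {[9,10]} hit by 10; {[11,13],[13,14]} hit by 13; {[14,16],[10,17]} hit by 16; {[18,19]} hit by 19.
Points: 2, 10, 13, 16, 19 (5 total).

10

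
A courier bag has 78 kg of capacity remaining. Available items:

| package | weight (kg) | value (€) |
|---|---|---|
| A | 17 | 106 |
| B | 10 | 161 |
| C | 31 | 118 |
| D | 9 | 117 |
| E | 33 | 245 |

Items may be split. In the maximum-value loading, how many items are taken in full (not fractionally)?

4

Greedy by value/weight ratio, highest first.
Ratios (sorted): B 16.10, D 13.00, E 7.42, A 6.24, C 3.81
take B (10 @ 161); take D (9 @ 117); take E (33 @ 245); take A (17 @ 106); take 9/31 of C → 34.26. Capacity used 78/78.
4 item(s) taken whole; one partial (take 9/31 of C).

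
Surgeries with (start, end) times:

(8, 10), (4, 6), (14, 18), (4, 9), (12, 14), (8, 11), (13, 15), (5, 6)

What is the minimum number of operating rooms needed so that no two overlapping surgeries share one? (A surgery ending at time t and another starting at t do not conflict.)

3

Count concurrent intervals with a sweep; the peak is the room count.
starts: [4, 4, 5, 8, 8, 12, 13, 14]
ends:   [6, 6, 9, 10, 11, 14, 15, 18]
s4→1 s4→2 s5→3  — peak 3.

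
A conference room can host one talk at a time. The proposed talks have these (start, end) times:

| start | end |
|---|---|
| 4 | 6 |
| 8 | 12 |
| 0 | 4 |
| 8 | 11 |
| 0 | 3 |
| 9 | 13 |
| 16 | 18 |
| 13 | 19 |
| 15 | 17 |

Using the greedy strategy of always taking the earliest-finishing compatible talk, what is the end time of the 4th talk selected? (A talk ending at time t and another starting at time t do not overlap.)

17

By end time: (0,3), (0,4), (4,6), (8,11), (8,12), (9,13), (15,17), (16,18), (13,19).
Pick (0,3); next start ≥ 3 → (4,6); next start ≥ 6 → (8,11); next start ≥ 11 → (15,17).
Selected: (0,3) (4,6) (8,11) (15,17)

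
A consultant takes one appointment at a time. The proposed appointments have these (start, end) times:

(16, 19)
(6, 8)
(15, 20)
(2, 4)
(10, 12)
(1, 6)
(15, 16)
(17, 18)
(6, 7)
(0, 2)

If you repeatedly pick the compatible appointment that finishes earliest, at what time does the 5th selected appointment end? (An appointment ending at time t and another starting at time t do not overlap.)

16

By end time: (0,2), (2,4), (1,6), (6,7), (6,8), (10,12), (15,16), (17,18), (16,19), (15,20).
Pick (0,2); next start ≥ 2 → (2,4); next start ≥ 4 → (6,7); next start ≥ 7 → (10,12); next start ≥ 12 → (15,16); next start ≥ 16 → (17,18).
Selected: (0,2) (2,4) (6,7) (10,12) (15,16) (17,18)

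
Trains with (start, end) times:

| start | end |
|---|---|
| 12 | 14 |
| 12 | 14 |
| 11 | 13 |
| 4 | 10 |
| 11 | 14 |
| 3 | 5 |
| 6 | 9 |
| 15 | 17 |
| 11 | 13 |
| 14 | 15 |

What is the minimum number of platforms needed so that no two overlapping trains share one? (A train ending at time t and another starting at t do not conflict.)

starts: [3, 4, 6, 11, 11, 11, 12, 12, 14, 15]
ends:   [5, 9, 10, 13, 13, 14, 14, 14, 15, 17]
s3→1 s4→2 e5→1 s6→2 e9→1 e10→0 s11→1 s11→2 s11→3 s12→4 s12→5  — peak 5.

5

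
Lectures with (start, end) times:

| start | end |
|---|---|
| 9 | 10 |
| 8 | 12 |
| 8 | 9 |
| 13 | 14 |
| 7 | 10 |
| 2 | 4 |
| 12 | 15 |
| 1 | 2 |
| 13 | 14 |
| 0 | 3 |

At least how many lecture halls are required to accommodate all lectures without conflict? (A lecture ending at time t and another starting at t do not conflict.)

3

The answer is the maximum number of intervals overlapping at any instant.
starts: [0, 1, 2, 7, 8, 8, 9, 12, 13, 13]
ends:   [2, 3, 4, 9, 10, 10, 12, 14, 14, 15]
s0→1 s1→2 e2→1 s2→2 e3→1 e4→0 s7→1 s8→2 s8→3  — peak 3.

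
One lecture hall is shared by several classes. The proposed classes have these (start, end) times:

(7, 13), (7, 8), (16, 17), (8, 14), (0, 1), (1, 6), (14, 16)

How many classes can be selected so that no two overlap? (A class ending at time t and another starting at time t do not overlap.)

6

Order by finish time; keep every interval that doesn't clash with the previous kept one.
By end time: (0,1), (1,6), (7,8), (7,13), (8,14), (14,16), (16,17).
Pick (0,1); next start ≥ 1 → (1,6); next start ≥ 6 → (7,8); next start ≥ 8 → (8,14); next start ≥ 14 → (14,16); next start ≥ 16 → (16,17).
Selected 6 classes.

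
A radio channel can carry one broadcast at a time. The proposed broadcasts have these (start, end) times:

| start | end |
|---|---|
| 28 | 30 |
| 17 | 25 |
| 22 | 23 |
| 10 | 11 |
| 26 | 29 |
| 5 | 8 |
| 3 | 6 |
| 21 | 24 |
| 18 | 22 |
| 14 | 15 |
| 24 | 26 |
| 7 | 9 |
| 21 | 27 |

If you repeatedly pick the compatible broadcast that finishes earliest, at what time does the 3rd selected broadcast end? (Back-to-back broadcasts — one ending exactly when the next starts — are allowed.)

11

Sort by end time and greedily take each interval whose start is ≥ the last chosen end.
Sorted by end: (3,6)  (5,8)  (7,9)  (10,11)  (14,15)  (18,22)  (22,23)  (21,24)  (17,25)  (24,26)  (21,27)  (26,29)  (28,30)
take (3,6); skip (5,8); take (7,9); take (10,11); take (14,15); take (18,22); take (22,23); take (24,26); skip (21,27); take (26,29); skip (28,30).
Selected: (3,6) (7,9) (10,11) (14,15) (18,22) (22,23) (24,26) (26,29)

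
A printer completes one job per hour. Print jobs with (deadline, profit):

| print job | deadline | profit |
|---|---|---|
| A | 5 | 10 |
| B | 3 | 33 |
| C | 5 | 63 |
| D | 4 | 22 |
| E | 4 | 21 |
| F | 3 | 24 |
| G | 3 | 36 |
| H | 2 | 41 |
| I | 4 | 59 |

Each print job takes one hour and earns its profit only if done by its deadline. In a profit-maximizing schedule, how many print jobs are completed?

5

Take jobs in profit order; each goes to the latest open slot no later than its deadline.
By profit: C(d5,63), I(d4,59), H(d2,41), G(d3,36), B(d3,33), F(d3,24), D(d4,22), E(d4,21), A(d5,10)
C→slot 5; I→slot 4; H→slot 2; G→slot 3; B→slot 1; F skipped; D skipped; E skipped; A skipped.
5 of 9 scheduled.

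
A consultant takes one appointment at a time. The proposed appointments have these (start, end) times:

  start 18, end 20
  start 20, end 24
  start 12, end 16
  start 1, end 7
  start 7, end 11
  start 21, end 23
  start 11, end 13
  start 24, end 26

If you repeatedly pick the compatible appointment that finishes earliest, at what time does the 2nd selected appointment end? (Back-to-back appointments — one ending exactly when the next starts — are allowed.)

11

Sort by end time and greedily take each interval whose start is ≥ the last chosen end.
By end time: (1,7), (7,11), (11,13), (12,16), (18,20), (21,23), (20,24), (24,26).
Pick (1,7); next start ≥ 7 → (7,11); next start ≥ 11 → (11,13); next start ≥ 13 → (18,20); next start ≥ 20 → (21,23); next start ≥ 23 → (24,26).
Selected: (1,7) (7,11) (11,13) (18,20) (21,23) (24,26)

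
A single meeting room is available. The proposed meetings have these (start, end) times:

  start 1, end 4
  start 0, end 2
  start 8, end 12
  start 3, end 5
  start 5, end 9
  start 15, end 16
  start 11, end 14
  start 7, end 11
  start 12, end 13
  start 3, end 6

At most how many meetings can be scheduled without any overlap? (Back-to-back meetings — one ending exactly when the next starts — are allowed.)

5

Order by finish time; keep every interval that doesn't clash with the previous kept one.
By end time: (0,2), (1,4), (3,5), (3,6), (5,9), (7,11), (8,12), (12,13), (11,14), (15,16).
Pick (0,2); next start ≥ 2 → (3,5); next start ≥ 5 → (5,9); next start ≥ 9 → (12,13); next start ≥ 13 → (15,16).
Selected 5 meetings.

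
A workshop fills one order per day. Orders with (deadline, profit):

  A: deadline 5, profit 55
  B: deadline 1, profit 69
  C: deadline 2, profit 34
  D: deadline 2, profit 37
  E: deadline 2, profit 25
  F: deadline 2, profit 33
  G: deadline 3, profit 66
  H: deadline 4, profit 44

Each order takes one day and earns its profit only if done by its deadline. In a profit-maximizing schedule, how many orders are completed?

By profit: B(d1,69), G(d3,66), A(d5,55), H(d4,44), D(d2,37), C(d2,34), F(d2,33), E(d2,25)
B→slot 1; G→slot 3; A→slot 5; H→slot 4; D→slot 2; C skipped; F skipped; E skipped.
5 of 8 scheduled.

5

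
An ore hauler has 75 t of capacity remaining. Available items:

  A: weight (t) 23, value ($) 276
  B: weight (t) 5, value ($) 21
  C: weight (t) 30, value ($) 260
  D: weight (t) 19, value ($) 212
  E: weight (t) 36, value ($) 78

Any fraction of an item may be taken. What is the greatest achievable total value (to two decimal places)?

760.60

Ratios (sorted): A 12.00, D 11.16, C 8.67, B 4.20, E 2.17
take A (23 @ 276); take D (19 @ 212); take C (30 @ 260); take 3/5 of B → 12.60. Capacity used 75/75.
Total value = 760.60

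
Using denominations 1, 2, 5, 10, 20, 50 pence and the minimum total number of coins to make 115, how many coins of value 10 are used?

115 − 2×50→15 − 1×10→5 − 1×5→0
Count of 10: 1

1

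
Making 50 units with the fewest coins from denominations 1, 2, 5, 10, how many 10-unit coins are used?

5

Use the largest denomination that fits, subtract, and repeat.
50 − 5×10→0
Count of 10: 5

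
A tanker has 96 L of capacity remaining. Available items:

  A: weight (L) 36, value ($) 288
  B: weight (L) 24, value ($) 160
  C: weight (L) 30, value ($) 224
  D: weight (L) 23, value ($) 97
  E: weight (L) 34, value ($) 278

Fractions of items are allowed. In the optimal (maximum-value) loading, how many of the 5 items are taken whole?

Greedy by value/weight ratio, highest first.
Ratios (sorted): E 8.18, A 8.00, C 7.47, B 6.67, D 4.22
take E (34 @ 278); take A (36 @ 288); take 26/30 of C → 194.13. Capacity used 96/96.
2 item(s) taken whole; one partial (take 26/30 of C).

2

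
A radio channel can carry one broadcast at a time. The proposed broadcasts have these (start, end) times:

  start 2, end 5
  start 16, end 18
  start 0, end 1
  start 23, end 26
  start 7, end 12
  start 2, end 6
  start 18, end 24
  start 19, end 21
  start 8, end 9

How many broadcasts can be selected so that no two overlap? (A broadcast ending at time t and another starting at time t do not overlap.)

Greedy by earliest finish: after sorting by end time, pick each interval compatible with the last pick.
By end time: (0,1), (2,5), (2,6), (8,9), (7,12), (16,18), (19,21), (18,24), (23,26).
Pick (0,1); next start ≥ 1 → (2,5); next start ≥ 5 → (8,9); next start ≥ 9 → (16,18); next start ≥ 18 → (19,21); next start ≥ 21 → (23,26).
Selected 6 broadcasts.

6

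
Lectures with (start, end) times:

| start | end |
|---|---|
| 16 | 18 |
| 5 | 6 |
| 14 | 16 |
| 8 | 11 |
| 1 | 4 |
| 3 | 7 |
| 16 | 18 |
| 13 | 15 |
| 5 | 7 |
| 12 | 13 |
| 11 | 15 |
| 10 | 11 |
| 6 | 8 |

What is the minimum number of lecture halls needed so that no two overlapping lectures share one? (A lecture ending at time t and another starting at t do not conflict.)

3

starts: [1, 3, 5, 5, 6, 8, 10, 11, 12, 13, 14, 16, 16]
ends:   [4, 6, 7, 7, 8, 11, 11, 13, 15, 15, 16, 18, 18]
s1→1 s3→2 e4→1 s5→2 s5→3  — peak 3.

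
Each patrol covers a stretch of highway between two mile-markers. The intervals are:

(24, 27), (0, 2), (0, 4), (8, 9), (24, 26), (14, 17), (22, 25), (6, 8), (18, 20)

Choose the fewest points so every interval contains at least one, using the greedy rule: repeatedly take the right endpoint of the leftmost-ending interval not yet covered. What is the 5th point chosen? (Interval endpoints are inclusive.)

25

Process intervals by earliest right end; each time one isn't hit yet, stab at its right endpoint.
By right end: [0,2]  [0,4]  [6,8]  [8,9]  [14,17]  [18,20]  [22,25]  [24,26]  [24,27]
[0,2] uncovered → point at 2; [6,8] uncovered → point at 8; [14,17] uncovered → point at 17; [18,20] uncovered → point at 20; [22,25] uncovered → point at 25.
Points: 2, 8, 17, 20, 25 (5 total).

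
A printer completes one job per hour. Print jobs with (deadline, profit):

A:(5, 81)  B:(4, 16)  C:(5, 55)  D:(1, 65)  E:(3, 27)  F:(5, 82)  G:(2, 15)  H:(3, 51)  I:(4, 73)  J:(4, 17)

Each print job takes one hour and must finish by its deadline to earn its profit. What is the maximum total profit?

Take jobs in profit order; each goes to the latest open slot no later than its deadline.
By profit: F(d5,82), A(d5,81), I(d4,73), D(d1,65), C(d5,55), H(d3,51), E(d3,27), J(d4,17), B(d4,16), G(d2,15)
F→slot 5; A→slot 4; I→slot 3; D→slot 1; C→slot 2; H skipped; E skipped; J skipped; B skipped; G skipped.
Profit = 65 + 55 + 73 + 81 + 82 = 356

356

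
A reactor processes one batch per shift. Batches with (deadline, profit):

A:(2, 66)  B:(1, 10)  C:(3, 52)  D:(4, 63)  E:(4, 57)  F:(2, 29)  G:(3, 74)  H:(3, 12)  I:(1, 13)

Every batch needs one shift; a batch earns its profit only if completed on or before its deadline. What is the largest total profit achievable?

Take jobs in profit order; each goes to the latest open slot no later than its deadline.
By profit: G(d3,74), A(d2,66), D(d4,63), E(d4,57), C(d3,52), F(d2,29), I(d1,13), H(d3,12), B(d1,10)
G→slot 3; A→slot 2; D→slot 4; E→slot 1; C skipped; F skipped; I skipped; H skipped; B skipped.
Profit = 57 + 66 + 74 + 63 = 260

260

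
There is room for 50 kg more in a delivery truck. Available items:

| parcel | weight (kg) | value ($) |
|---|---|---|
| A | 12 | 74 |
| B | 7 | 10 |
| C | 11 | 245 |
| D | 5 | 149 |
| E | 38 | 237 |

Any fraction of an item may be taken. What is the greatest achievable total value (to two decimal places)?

606.05

Sort by value per unit weight and fill in that order.
Order: D (149/5=29.80) > C (245/11=22.27) > E (237/38=6.24) > A (74/12=6.17) > B (10/7=1.43)
Fill: take D (5 @ 149) → take C (11 @ 245) → take 34/38 of E → 212.05; 50/50 used.
Total value = 606.05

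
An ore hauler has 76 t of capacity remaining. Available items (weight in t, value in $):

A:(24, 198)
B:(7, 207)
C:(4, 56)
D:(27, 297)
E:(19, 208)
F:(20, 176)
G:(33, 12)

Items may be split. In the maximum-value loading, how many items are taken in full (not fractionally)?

Sort by value per unit weight and fill in that order.
Ratios (sorted): B 29.57, C 14.00, D 11.00, E 10.95, F 8.80, A 8.25, G 0.36
take B (7 @ 207); take C (4 @ 56); take D (27 @ 297); take E (19 @ 208); take 19/20 of F → 167.20. Capacity used 76/76.
4 item(s) taken whole; one partial (take 19/20 of F).

4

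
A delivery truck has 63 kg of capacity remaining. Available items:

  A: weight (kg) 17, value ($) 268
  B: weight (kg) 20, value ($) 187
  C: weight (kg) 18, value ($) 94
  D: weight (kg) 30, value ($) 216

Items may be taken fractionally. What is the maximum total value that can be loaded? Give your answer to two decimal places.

Greedy by value/weight ratio, highest first.
Order: A (268/17=15.76) > B (187/20=9.35) > D (216/30=7.20) > C (94/18=5.22)
Fill: take A (17 @ 268) → take B (20 @ 187) → take 26/30 of D → 187.20; 63/63 used.
Total value = 642.20

642.20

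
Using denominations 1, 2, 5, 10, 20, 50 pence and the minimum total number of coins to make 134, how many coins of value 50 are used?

134 − 2×50→34 − 1×20→14 − 1×10→4 − 2×2→0
Count of 50: 2

2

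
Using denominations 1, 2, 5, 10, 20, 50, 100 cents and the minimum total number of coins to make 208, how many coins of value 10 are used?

0

Greedy: take as many of the largest coin as possible, then repeat with the remainder.
208 = 2×100 + 1×5 + 1×2 + 1×1
Count of 10: 0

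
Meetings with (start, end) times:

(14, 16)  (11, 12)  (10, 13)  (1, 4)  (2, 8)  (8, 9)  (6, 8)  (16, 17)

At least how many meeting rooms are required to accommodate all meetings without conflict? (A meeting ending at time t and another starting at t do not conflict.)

2

Events (time:±→running): 1:+→1 2:+→2 … peak 2.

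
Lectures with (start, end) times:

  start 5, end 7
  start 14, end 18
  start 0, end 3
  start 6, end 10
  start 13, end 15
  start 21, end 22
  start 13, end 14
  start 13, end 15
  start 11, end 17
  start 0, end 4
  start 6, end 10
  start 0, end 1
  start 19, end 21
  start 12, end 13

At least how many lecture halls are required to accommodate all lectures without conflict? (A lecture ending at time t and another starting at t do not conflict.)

4

The answer is the maximum number of intervals overlapping at any instant.
Events (time:±→running): 0:+→1 0:+→2 0:+→3 1:-→2 3:-→1 4:-→0 5:+→1 6:+→2 6:+→3 7:-→2 10:-→1 10:-→0 11:+→1 12:+→2 13:-→1 13:+→2 13:+→3 13:+→4 … peak 4.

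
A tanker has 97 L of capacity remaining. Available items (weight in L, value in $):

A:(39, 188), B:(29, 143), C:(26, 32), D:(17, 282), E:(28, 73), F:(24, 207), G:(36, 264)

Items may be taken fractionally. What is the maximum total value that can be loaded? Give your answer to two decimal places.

Sort by value per unit weight and fill in that order.
Order: D (282/17=16.59) > F (207/24=8.62) > G (264/36=7.33) > B (143/29=4.93) > A (188/39=4.82) > E (73/28=2.61) > C (32/26=1.23)
Fill: take D (17 @ 282) → take F (24 @ 207) → take G (36 @ 264) → take 20/29 of B → 98.62; 97/97 used.
Total value = 851.62

851.62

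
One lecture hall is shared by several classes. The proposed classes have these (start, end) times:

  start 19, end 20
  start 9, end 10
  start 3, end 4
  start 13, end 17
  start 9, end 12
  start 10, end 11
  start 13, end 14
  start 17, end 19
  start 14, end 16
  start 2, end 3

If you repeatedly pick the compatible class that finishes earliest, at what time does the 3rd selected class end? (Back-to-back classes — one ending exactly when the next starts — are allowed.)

Sort by end time and greedily take each interval whose start is ≥ the last chosen end.
By end time: (2,3), (3,4), (9,10), (10,11), (9,12), (13,14), (14,16), (13,17), (17,19), (19,20).
Pick (2,3); next start ≥ 3 → (3,4); next start ≥ 4 → (9,10); next start ≥ 10 → (10,11); next start ≥ 11 → (13,14); next start ≥ 14 → (14,16); next start ≥ 16 → (17,19); next start ≥ 19 → (19,20).
Selected: (2,3) (3,4) (9,10) (10,11) (13,14) (14,16) (17,19) (19,20)

10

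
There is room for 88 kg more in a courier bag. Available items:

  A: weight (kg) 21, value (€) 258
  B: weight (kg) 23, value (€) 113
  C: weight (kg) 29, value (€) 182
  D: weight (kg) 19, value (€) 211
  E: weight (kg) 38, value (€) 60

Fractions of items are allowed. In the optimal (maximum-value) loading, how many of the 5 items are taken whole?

Sort by value per unit weight and fill in that order.
Order: A (258/21=12.29) > D (211/19=11.11) > C (182/29=6.28) > B (113/23=4.91) > E (60/38=1.58)
Fill: take A (21 @ 258) → take D (19 @ 211) → take C (29 @ 182) → take 19/23 of B → 93.35; 88/88 used.
3 item(s) taken whole; one partial (take 19/23 of B).

3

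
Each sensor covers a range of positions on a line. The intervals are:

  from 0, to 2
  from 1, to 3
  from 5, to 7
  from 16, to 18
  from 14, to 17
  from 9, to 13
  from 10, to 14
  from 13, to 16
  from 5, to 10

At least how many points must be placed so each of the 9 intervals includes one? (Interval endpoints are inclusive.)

Process intervals by earliest right end; each time one isn't hit yet, stab at its right endpoint.
By right end: [0,2]  [1,3]  [5,7]  [5,10]  [9,13]  [10,14]  [13,16]  [14,17]  [16,18]
[0,2] uncovered → point at 2; [5,7] uncovered → point at 7; [9,13] uncovered → point at 13; [14,17] uncovered → point at 17.
Points: 2, 7, 13, 17 (4 total).

4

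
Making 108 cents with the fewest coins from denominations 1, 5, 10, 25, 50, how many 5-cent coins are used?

1

Use the largest denomination that fits, subtract, and repeat.
108 − 2×50→8 − 1×5→3 − 3×1→0
Count of 5: 1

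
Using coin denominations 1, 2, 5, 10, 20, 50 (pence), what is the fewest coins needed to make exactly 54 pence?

Use the largest denomination that fits, subtract, and repeat.
54 = 1×50 + 2×2
Total coins = 1 + 2 = 3

3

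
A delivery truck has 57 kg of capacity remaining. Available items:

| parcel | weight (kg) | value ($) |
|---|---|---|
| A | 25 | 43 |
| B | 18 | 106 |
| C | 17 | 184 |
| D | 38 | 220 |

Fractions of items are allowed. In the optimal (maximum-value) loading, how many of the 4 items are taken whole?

2

Order: C (184/17=10.82) > B (106/18=5.89) > D (220/38=5.79) > A (43/25=1.72)
Fill: take C (17 @ 184) → take B (18 @ 106) → take 22/38 of D → 127.37; 57/57 used.
2 item(s) taken whole; one partial (take 22/38 of D).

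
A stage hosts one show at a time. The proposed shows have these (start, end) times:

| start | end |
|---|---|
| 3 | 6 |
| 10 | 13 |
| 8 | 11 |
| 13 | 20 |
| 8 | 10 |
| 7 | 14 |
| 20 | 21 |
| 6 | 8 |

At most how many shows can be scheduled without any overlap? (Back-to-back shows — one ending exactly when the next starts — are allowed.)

Sorted by end: (3,6)  (6,8)  (8,10)  (8,11)  (10,13)  (7,14)  (13,20)  (20,21)
take (3,6); take (6,8); take (8,10); take (10,13); take (13,20); take (20,21).
Selected 6 shows.

6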